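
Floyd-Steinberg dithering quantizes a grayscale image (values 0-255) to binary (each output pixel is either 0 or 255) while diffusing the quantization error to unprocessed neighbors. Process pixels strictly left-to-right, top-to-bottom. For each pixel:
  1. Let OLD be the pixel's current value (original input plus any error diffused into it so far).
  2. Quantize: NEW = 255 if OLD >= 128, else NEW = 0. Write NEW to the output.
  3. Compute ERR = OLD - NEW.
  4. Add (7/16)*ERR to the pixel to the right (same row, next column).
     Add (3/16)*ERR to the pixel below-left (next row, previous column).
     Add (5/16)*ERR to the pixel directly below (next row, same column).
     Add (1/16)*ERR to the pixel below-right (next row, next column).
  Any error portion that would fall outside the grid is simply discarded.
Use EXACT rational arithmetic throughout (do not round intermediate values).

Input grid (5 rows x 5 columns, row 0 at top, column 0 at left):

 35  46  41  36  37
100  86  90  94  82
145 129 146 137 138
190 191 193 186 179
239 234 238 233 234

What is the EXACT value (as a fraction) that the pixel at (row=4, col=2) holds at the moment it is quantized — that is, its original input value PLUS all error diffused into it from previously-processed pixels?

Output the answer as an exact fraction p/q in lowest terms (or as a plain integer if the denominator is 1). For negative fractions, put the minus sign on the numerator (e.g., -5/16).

Answer: 159158945071459/1099511627776

Derivation:
(0,0): OLD=35 → NEW=0, ERR=35
(0,1): OLD=981/16 → NEW=0, ERR=981/16
(0,2): OLD=17363/256 → NEW=0, ERR=17363/256
(0,3): OLD=268997/4096 → NEW=0, ERR=268997/4096
(0,4): OLD=4307811/65536 → NEW=0, ERR=4307811/65536
(1,0): OLD=31343/256 → NEW=0, ERR=31343/256
(1,1): OLD=355593/2048 → NEW=255, ERR=-166647/2048
(1,2): OLD=6012349/65536 → NEW=0, ERR=6012349/65536
(1,3): OLD=44885177/262144 → NEW=255, ERR=-21961543/262144
(1,4): OLD=293574155/4194304 → NEW=0, ERR=293574155/4194304
(2,0): OLD=5505139/32768 → NEW=255, ERR=-2850701/32768
(2,1): OLD=94753825/1048576 → NEW=0, ERR=94753825/1048576
(2,2): OLD=3244876451/16777216 → NEW=255, ERR=-1033313629/16777216
(2,3): OLD=27576819513/268435456 → NEW=0, ERR=27576819513/268435456
(2,4): OLD=857198333007/4294967296 → NEW=255, ERR=-238018327473/4294967296
(3,0): OLD=3015820355/16777216 → NEW=255, ERR=-1262369725/16777216
(3,1): OLD=22727695111/134217728 → NEW=255, ERR=-11497825529/134217728
(3,2): OLD=692281478141/4294967296 → NEW=255, ERR=-402935182339/4294967296
(3,3): OLD=1398604835765/8589934592 → NEW=255, ERR=-791828485195/8589934592
(3,4): OLD=17561048224809/137438953472 → NEW=0, ERR=17561048224809/137438953472
(4,0): OLD=428260326285/2147483648 → NEW=255, ERR=-119348003955/2147483648
(4,1): OLD=11037861219597/68719476736 → NEW=255, ERR=-6485605348083/68719476736
(4,2): OLD=159158945071459/1099511627776 → NEW=255, ERR=-121216520011421/1099511627776
Target (4,2): original=238, with diffused error = 159158945071459/1099511627776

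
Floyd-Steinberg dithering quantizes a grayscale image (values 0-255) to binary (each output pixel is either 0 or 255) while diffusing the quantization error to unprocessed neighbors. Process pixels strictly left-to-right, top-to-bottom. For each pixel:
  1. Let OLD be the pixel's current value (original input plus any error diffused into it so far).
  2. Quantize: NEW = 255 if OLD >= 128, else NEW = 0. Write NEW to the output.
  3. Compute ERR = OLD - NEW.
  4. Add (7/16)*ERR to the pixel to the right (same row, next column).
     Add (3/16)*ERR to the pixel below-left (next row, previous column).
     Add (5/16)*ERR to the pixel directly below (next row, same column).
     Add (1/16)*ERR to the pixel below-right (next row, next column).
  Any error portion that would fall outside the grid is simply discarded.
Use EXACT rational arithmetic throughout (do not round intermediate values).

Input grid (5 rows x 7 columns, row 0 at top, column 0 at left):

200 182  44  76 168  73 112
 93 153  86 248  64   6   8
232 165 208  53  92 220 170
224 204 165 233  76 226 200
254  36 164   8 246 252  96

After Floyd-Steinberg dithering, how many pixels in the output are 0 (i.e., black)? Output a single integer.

(0,0): OLD=200 → NEW=255, ERR=-55
(0,1): OLD=2527/16 → NEW=255, ERR=-1553/16
(0,2): OLD=393/256 → NEW=0, ERR=393/256
(0,3): OLD=314047/4096 → NEW=0, ERR=314047/4096
(0,4): OLD=13208377/65536 → NEW=255, ERR=-3503303/65536
(0,5): OLD=52022927/1048576 → NEW=0, ERR=52022927/1048576
(0,6): OLD=2243208681/16777216 → NEW=255, ERR=-2034981399/16777216
(1,0): OLD=14749/256 → NEW=0, ERR=14749/256
(1,1): OLD=296395/2048 → NEW=255, ERR=-225845/2048
(1,2): OLD=3050279/65536 → NEW=0, ERR=3050279/65536
(1,3): OLD=74028315/262144 → NEW=255, ERR=7181595/262144
(1,4): OLD=1231027057/16777216 → NEW=0, ERR=1231027057/16777216
(1,5): OLD=3693923265/134217728 → NEW=0, ERR=3693923265/134217728
(1,6): OLD=-31702989265/2147483648 → NEW=0, ERR=-31702989265/2147483648
(2,0): OLD=7514601/32768 → NEW=255, ERR=-841239/32768
(2,1): OLD=138029075/1048576 → NEW=255, ERR=-129357805/1048576
(2,2): OLD=2798725113/16777216 → NEW=255, ERR=-1479464967/16777216
(2,3): OLD=5321443697/134217728 → NEW=0, ERR=5321443697/134217728
(2,4): OLD=149409215105/1073741824 → NEW=255, ERR=-124394950015/1073741824
(2,5): OLD=6175589497451/34359738368 → NEW=255, ERR=-2586143786389/34359738368
(2,6): OLD=73764887070877/549755813888 → NEW=255, ERR=-66422845470563/549755813888
(3,0): OLD=3235424729/16777216 → NEW=255, ERR=-1042765351/16777216
(3,1): OLD=16121870949/134217728 → NEW=0, ERR=16121870949/134217728
(3,2): OLD=203707915967/1073741824 → NEW=255, ERR=-70096249153/1073741824
(3,3): OLD=814305728937/4294967296 → NEW=255, ERR=-280910931543/4294967296
(3,4): OLD=-248904086055/549755813888 → NEW=0, ERR=-248904086055/549755813888
(3,5): OLD=758162220343067/4398046511104 → NEW=255, ERR=-363339639988453/4398046511104
(3,6): OLD=8542431132133317/70368744177664 → NEW=0, ERR=8542431132133317/70368744177664
(4,0): OLD=552115845399/2147483648 → NEW=255, ERR=4507515159/2147483648
(4,1): OLD=2004201403435/34359738368 → NEW=0, ERR=2004201403435/34359738368
(4,2): OLD=90359300043109/549755813888 → NEW=255, ERR=-49828432498331/549755813888
(4,3): OLD=-247424635661337/4398046511104 → NEW=0, ERR=-247424635661337/4398046511104
(4,4): OLD=7095555370384197/35184372088832 → NEW=255, ERR=-1876459512267963/35184372088832
(4,5): OLD=253984605826898437/1125899906842624 → NEW=255, ERR=-33119870417970683/1125899906842624
(4,6): OLD=2087922706718097075/18014398509481984 → NEW=0, ERR=2087922706718097075/18014398509481984
Output grid:
  Row 0: ##..#.#  (3 black, running=3)
  Row 1: .#.#...  (5 black, running=8)
  Row 2: ###.###  (1 black, running=9)
  Row 3: #.##.#.  (3 black, running=12)
  Row 4: #.#.##.  (3 black, running=15)

Answer: 15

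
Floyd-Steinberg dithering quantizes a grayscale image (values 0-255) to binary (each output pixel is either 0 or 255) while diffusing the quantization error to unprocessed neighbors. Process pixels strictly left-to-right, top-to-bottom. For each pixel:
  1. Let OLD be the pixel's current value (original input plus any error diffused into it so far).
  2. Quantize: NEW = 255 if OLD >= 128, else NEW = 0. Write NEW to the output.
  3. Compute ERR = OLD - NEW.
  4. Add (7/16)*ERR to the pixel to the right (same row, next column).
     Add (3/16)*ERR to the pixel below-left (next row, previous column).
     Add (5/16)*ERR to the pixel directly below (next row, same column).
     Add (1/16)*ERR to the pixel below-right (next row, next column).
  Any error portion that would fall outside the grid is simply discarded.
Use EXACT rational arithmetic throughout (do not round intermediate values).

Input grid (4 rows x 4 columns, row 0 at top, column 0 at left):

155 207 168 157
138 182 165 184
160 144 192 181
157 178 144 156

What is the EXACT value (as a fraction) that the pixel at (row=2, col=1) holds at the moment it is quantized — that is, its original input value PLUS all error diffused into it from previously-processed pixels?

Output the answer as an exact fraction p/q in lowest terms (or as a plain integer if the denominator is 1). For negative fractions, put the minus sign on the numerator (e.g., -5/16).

(0,0): OLD=155 → NEW=255, ERR=-100
(0,1): OLD=653/4 → NEW=255, ERR=-367/4
(0,2): OLD=8183/64 → NEW=0, ERR=8183/64
(0,3): OLD=218049/1024 → NEW=255, ERR=-43071/1024
(1,0): OLD=5731/64 → NEW=0, ERR=5731/64
(1,1): OLD=107637/512 → NEW=255, ERR=-22923/512
(1,2): OLD=2813913/16384 → NEW=255, ERR=-1364007/16384
(1,3): OLD=37335615/262144 → NEW=255, ERR=-29511105/262144
(2,0): OLD=1471191/8192 → NEW=255, ERR=-617769/8192
(2,1): OLD=22807405/262144 → NEW=0, ERR=22807405/262144
Target (2,1): original=144, with diffused error = 22807405/262144

Answer: 22807405/262144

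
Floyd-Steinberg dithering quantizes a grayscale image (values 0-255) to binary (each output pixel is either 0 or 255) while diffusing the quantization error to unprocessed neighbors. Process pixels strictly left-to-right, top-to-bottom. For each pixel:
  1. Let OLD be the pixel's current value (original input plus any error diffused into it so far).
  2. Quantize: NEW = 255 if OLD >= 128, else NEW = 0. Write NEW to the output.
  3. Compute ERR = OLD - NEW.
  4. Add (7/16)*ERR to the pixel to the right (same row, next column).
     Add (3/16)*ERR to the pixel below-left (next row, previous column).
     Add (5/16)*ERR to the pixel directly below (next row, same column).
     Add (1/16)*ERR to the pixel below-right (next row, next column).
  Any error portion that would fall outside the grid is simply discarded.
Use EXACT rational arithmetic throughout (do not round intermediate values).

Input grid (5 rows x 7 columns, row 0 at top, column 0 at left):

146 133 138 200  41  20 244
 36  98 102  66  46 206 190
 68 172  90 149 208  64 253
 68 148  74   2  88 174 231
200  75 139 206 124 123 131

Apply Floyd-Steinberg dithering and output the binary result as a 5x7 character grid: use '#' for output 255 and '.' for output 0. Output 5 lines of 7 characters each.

Answer: #.##..#
.....##
.####.#
.#...##
#.##.#.

Derivation:
(0,0): OLD=146 → NEW=255, ERR=-109
(0,1): OLD=1365/16 → NEW=0, ERR=1365/16
(0,2): OLD=44883/256 → NEW=255, ERR=-20397/256
(0,3): OLD=676421/4096 → NEW=255, ERR=-368059/4096
(0,4): OLD=110563/65536 → NEW=0, ERR=110563/65536
(0,5): OLD=21745461/1048576 → NEW=0, ERR=21745461/1048576
(0,6): OLD=4245858931/16777216 → NEW=255, ERR=-32331149/16777216
(1,0): OLD=4591/256 → NEW=0, ERR=4591/256
(1,1): OLD=226825/2048 → NEW=0, ERR=226825/2048
(1,2): OLD=7473725/65536 → NEW=0, ERR=7473725/65536
(1,3): OLD=21796857/262144 → NEW=0, ERR=21796857/262144
(1,4): OLD=1361922251/16777216 → NEW=0, ERR=1361922251/16777216
(1,5): OLD=33251053627/134217728 → NEW=255, ERR=-974467013/134217728
(1,6): OLD=402690797077/2147483648 → NEW=255, ERR=-144917533163/2147483648
(2,0): OLD=3092339/32768 → NEW=0, ERR=3092339/32768
(2,1): OLD=283536289/1048576 → NEW=255, ERR=16149409/1048576
(2,2): OLD=2598589987/16777216 → NEW=255, ERR=-1679600093/16777216
(2,3): OLD=20606858443/134217728 → NEW=255, ERR=-13618662197/134217728
(2,4): OLD=207029721595/1073741824 → NEW=255, ERR=-66774443525/1073741824
(2,5): OLD=925797133801/34359738368 → NEW=0, ERR=925797133801/34359738368
(2,6): OLD=133725934641903/549755813888 → NEW=255, ERR=-6461797899537/549755813888
(3,0): OLD=1684073155/16777216 → NEW=0, ERR=1684073155/16777216
(3,1): OLD=24676694791/134217728 → NEW=255, ERR=-9548825849/134217728
(3,2): OLD=-6950428475/1073741824 → NEW=0, ERR=-6950428475/1073741824
(3,3): OLD=-216714371341/4294967296 → NEW=0, ERR=-216714371341/4294967296
(3,4): OLD=24849609742019/549755813888 → NEW=0, ERR=24849609742019/549755813888
(3,5): OLD=862478657989497/4398046511104 → NEW=255, ERR=-259023202342023/4398046511104
(3,6): OLD=14302047605791271/70368744177664 → NEW=255, ERR=-3641982159513049/70368744177664
(4,0): OLD=468213178253/2147483648 → NEW=255, ERR=-79395151987/2147483648
(4,1): OLD=1431167038761/34359738368 → NEW=0, ERR=1431167038761/34359738368
(4,2): OLD=77676514516231/549755813888 → NEW=255, ERR=-62511218025209/549755813888
(4,3): OLD=653354824293501/4398046511104 → NEW=255, ERR=-468147036038019/4398046511104
(4,4): OLD=2721847146082855/35184372088832 → NEW=0, ERR=2721847146082855/35184372088832
(4,5): OLD=148124495967880167/1125899906842624 → NEW=255, ERR=-138979980276988953/1125899906842624
(4,6): OLD=1029357830242615425/18014398509481984 → NEW=0, ERR=1029357830242615425/18014398509481984
Row 0: #.##..#
Row 1: .....##
Row 2: .####.#
Row 3: .#...##
Row 4: #.##.#.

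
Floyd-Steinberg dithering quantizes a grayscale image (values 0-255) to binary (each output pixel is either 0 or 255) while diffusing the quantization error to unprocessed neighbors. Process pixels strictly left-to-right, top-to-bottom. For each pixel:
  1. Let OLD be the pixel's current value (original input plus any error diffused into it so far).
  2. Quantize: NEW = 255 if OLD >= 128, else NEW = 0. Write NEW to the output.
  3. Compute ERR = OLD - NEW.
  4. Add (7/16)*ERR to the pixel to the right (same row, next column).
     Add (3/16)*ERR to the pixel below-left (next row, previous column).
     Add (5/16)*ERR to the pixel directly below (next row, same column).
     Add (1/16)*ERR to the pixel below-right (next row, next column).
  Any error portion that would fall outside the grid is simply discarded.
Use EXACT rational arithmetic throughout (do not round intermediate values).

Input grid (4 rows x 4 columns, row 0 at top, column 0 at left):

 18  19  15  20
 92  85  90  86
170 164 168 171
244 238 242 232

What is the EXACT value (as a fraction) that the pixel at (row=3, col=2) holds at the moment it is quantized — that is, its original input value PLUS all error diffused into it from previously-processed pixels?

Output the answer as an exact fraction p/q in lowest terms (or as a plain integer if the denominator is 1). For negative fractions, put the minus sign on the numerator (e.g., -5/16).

(0,0): OLD=18 → NEW=0, ERR=18
(0,1): OLD=215/8 → NEW=0, ERR=215/8
(0,2): OLD=3425/128 → NEW=0, ERR=3425/128
(0,3): OLD=64935/2048 → NEW=0, ERR=64935/2048
(1,0): OLD=13141/128 → NEW=0, ERR=13141/128
(1,1): OLD=147923/1024 → NEW=255, ERR=-113197/1024
(1,2): OLD=1888207/32768 → NEW=0, ERR=1888207/32768
(1,3): OLD=64377817/524288 → NEW=0, ERR=64377817/524288
(2,0): OLD=2971329/16384 → NEW=255, ERR=-1206591/16384
(2,1): OLD=60008155/524288 → NEW=0, ERR=60008155/524288
(2,2): OLD=264447047/1048576 → NEW=255, ERR=-2939833/1048576
(2,3): OLD=3552525899/16777216 → NEW=255, ERR=-725664181/16777216
(3,0): OLD=2033790257/8388608 → NEW=255, ERR=-105304783/8388608
(3,1): OLD=35319007599/134217728 → NEW=255, ERR=1093486959/134217728
(3,2): OLD=523410105745/2147483648 → NEW=255, ERR=-24198224495/2147483648
Target (3,2): original=242, with diffused error = 523410105745/2147483648

Answer: 523410105745/2147483648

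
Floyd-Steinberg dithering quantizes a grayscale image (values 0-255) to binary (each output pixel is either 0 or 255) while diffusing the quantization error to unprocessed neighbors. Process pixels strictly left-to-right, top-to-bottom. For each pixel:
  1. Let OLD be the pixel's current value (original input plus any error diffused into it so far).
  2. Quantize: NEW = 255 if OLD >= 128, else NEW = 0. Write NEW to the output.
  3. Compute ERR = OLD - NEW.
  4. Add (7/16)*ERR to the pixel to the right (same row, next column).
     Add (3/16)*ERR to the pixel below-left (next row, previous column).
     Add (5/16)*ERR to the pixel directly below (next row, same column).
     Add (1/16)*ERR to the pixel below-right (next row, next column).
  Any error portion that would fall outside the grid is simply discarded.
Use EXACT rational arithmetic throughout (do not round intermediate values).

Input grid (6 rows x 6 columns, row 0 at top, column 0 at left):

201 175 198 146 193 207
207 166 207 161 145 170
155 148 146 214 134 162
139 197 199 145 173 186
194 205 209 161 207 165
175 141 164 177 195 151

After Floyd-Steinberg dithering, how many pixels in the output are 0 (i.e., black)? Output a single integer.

(0,0): OLD=201 → NEW=255, ERR=-54
(0,1): OLD=1211/8 → NEW=255, ERR=-829/8
(0,2): OLD=19541/128 → NEW=255, ERR=-13099/128
(0,3): OLD=207315/2048 → NEW=0, ERR=207315/2048
(0,4): OLD=7775429/32768 → NEW=255, ERR=-580411/32768
(0,5): OLD=104464739/524288 → NEW=255, ERR=-29228701/524288
(1,0): OLD=21849/128 → NEW=255, ERR=-10791/128
(1,1): OLD=75951/1024 → NEW=0, ERR=75951/1024
(1,2): OLD=7208091/32768 → NEW=255, ERR=-1147749/32768
(1,3): OLD=21966687/131072 → NEW=255, ERR=-11456673/131072
(1,4): OLD=814514973/8388608 → NEW=0, ERR=814514973/8388608
(1,5): OLD=26031737275/134217728 → NEW=255, ERR=-8193783365/134217728
(2,0): OLD=2335733/16384 → NEW=255, ERR=-1842187/16384
(2,1): OLD=57750423/524288 → NEW=0, ERR=57750423/524288
(2,2): OLD=1438576645/8388608 → NEW=255, ERR=-700518395/8388608
(2,3): OLD=11151275421/67108864 → NEW=255, ERR=-5961484899/67108864
(2,4): OLD=233150234839/2147483648 → NEW=0, ERR=233150234839/2147483648
(2,5): OLD=6751342423377/34359738368 → NEW=255, ERR=-2010390860463/34359738368
(3,0): OLD=1044517861/8388608 → NEW=0, ERR=1044517861/8388608
(3,1): OLD=17663898177/67108864 → NEW=255, ERR=551137857/67108864
(3,2): OLD=89509725811/536870912 → NEW=255, ERR=-47392356749/536870912
(3,3): OLD=3221456485945/34359738368 → NEW=0, ERR=3221456485945/34359738368
(3,4): OLD=63613258570841/274877906944 → NEW=255, ERR=-6480607699879/274877906944
(3,5): OLD=722099992807063/4398046511104 → NEW=255, ERR=-399401867524457/4398046511104
(4,0): OLD=251740041867/1073741824 → NEW=255, ERR=-22064123253/1073741824
(4,1): OLD=3260859494223/17179869184 → NEW=255, ERR=-1120007147697/17179869184
(4,2): OLD=93999862915773/549755813888 → NEW=255, ERR=-46187869625667/549755813888
(4,3): OLD=1263158988561169/8796093022208 → NEW=255, ERR=-979844732101871/8796093022208
(4,4): OLD=19665131388114337/140737488355328 → NEW=255, ERR=-16222928142494303/140737488355328
(4,5): OLD=190764102314354631/2251799813685248 → NEW=0, ERR=190764102314354631/2251799813685248
(5,0): OLD=42978482411869/274877906944 → NEW=255, ERR=-27115383858851/274877906944
(5,1): OLD=531572158493357/8796093022208 → NEW=0, ERR=531572158493357/8796093022208
(5,2): OLD=9796972886873727/70368744177664 → NEW=255, ERR=-8147056878430593/70368744177664
(5,3): OLD=145629313104457253/2251799813685248 → NEW=0, ERR=145629313104457253/2251799813685248
(5,4): OLD=883579801819326901/4503599627370496 → NEW=255, ERR=-264838103160149579/4503599627370496
(5,5): OLD=10415337300189799897/72057594037927936 → NEW=255, ERR=-7959349179481823783/72057594037927936
Output grid:
  Row 0: ###.##  (1 black, running=1)
  Row 1: #.##.#  (2 black, running=3)
  Row 2: #.##.#  (2 black, running=5)
  Row 3: .##.##  (2 black, running=7)
  Row 4: #####.  (1 black, running=8)
  Row 5: #.#.##  (2 black, running=10)

Answer: 10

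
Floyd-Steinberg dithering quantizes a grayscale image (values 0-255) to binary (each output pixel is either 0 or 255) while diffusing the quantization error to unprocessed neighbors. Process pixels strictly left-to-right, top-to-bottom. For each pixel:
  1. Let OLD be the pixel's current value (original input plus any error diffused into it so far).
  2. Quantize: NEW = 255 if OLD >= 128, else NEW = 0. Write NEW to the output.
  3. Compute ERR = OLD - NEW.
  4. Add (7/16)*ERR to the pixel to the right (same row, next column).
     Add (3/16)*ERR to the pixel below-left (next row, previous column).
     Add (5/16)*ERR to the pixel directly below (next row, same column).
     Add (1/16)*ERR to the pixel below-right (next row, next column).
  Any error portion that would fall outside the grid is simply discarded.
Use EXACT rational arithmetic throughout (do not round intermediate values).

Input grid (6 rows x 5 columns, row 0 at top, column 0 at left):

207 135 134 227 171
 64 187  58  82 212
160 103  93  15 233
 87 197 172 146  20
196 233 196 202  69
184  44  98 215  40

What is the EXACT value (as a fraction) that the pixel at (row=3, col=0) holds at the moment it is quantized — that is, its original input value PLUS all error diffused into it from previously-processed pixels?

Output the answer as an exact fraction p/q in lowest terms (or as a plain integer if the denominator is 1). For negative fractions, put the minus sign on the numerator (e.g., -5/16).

Answer: 40265463/524288

Derivation:
(0,0): OLD=207 → NEW=255, ERR=-48
(0,1): OLD=114 → NEW=0, ERR=114
(0,2): OLD=1471/8 → NEW=255, ERR=-569/8
(0,3): OLD=25073/128 → NEW=255, ERR=-7567/128
(0,4): OLD=297239/2048 → NEW=255, ERR=-225001/2048
(1,0): OLD=563/8 → NEW=0, ERR=563/8
(1,1): OLD=15173/64 → NEW=255, ERR=-1147/64
(1,2): OLD=49097/2048 → NEW=0, ERR=49097/2048
(1,3): OLD=401157/8192 → NEW=0, ERR=401157/8192
(1,4): OLD=25611055/131072 → NEW=255, ERR=-7812305/131072
(2,0): OLD=182919/1024 → NEW=255, ERR=-78201/1024
(2,1): OLD=2388189/32768 → NEW=0, ERR=2388189/32768
(2,2): OLD=73630487/524288 → NEW=255, ERR=-60062953/524288
(2,3): OLD=-247420139/8388608 → NEW=0, ERR=-247420139/8388608
(2,4): OLD=27451636819/134217728 → NEW=255, ERR=-6773883821/134217728
(3,0): OLD=40265463/524288 → NEW=0, ERR=40265463/524288
Target (3,0): original=87, with diffused error = 40265463/524288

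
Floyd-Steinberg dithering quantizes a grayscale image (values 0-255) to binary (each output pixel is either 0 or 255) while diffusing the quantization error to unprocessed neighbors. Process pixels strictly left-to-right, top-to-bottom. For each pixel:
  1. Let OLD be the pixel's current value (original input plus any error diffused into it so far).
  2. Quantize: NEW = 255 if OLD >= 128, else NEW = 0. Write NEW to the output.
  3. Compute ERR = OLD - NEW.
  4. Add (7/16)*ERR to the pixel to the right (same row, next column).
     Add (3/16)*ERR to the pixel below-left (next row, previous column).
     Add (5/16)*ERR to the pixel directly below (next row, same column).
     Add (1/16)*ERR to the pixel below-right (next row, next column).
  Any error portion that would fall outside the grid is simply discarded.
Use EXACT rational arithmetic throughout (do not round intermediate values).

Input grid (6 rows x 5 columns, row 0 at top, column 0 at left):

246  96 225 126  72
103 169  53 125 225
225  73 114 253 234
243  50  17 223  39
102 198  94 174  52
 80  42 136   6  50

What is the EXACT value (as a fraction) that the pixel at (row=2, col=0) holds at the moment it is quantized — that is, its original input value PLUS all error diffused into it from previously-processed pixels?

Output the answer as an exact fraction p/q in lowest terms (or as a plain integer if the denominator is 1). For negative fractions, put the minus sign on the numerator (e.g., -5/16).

Answer: 8547943/32768

Derivation:
(0,0): OLD=246 → NEW=255, ERR=-9
(0,1): OLD=1473/16 → NEW=0, ERR=1473/16
(0,2): OLD=67911/256 → NEW=255, ERR=2631/256
(0,3): OLD=534513/4096 → NEW=255, ERR=-509967/4096
(0,4): OLD=1148823/65536 → NEW=0, ERR=1148823/65536
(1,0): OLD=30067/256 → NEW=0, ERR=30067/256
(1,1): OLD=513061/2048 → NEW=255, ERR=-9179/2048
(1,2): OLD=2402569/65536 → NEW=0, ERR=2402569/65536
(1,3): OLD=27803157/262144 → NEW=0, ERR=27803157/262144
(1,4): OLD=1128679071/4194304 → NEW=255, ERR=59131551/4194304
(2,0): OLD=8547943/32768 → NEW=255, ERR=192103/32768
Target (2,0): original=225, with diffused error = 8547943/32768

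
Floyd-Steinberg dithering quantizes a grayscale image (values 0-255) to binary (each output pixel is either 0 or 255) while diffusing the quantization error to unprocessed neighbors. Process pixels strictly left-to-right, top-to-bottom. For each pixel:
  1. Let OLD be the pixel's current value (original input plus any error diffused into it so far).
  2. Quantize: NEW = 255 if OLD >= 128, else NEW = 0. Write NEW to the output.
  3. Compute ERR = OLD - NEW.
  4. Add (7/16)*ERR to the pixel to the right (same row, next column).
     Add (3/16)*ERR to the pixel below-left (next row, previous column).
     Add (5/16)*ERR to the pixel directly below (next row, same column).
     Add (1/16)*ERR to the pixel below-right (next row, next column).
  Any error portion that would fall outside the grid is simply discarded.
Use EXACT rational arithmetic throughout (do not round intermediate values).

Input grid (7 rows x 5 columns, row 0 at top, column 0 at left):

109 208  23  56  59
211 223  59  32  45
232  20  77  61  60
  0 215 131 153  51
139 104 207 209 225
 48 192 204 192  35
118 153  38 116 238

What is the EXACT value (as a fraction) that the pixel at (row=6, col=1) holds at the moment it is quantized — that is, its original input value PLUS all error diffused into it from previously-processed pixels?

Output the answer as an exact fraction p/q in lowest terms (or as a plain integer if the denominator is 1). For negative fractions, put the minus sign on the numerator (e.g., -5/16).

Answer: 729819396332856263/4503599627370496

Derivation:
(0,0): OLD=109 → NEW=0, ERR=109
(0,1): OLD=4091/16 → NEW=255, ERR=11/16
(0,2): OLD=5965/256 → NEW=0, ERR=5965/256
(0,3): OLD=271131/4096 → NEW=0, ERR=271131/4096
(0,4): OLD=5764541/65536 → NEW=0, ERR=5764541/65536
(1,0): OLD=62769/256 → NEW=255, ERR=-2511/256
(1,1): OLD=471255/2048 → NEW=255, ERR=-50985/2048
(1,2): OLD=4446243/65536 → NEW=0, ERR=4446243/65536
(1,3): OLD=26297319/262144 → NEW=0, ERR=26297319/262144
(1,4): OLD=505468117/4194304 → NEW=0, ERR=505468117/4194304
(2,0): OLD=7348781/32768 → NEW=255, ERR=-1007059/32768
(2,1): OLD=11411007/1048576 → NEW=0, ERR=11411007/1048576
(2,2): OLD=2016885629/16777216 → NEW=0, ERR=2016885629/16777216
(2,3): OLD=46111759911/268435456 → NEW=255, ERR=-22339281369/268435456
(2,4): OLD=290001320273/4294967296 → NEW=0, ERR=290001320273/4294967296
(3,0): OLD=-126896419/16777216 → NEW=0, ERR=-126896419/16777216
(3,1): OLD=31636635673/134217728 → NEW=255, ERR=-2588884967/134217728
(3,2): OLD=623650550243/4294967296 → NEW=255, ERR=-471566110237/4294967296
(3,3): OLD=851537667659/8589934592 → NEW=0, ERR=851537667659/8589934592
(3,4): OLD=15155306499607/137438953472 → NEW=0, ERR=15155306499607/137438953472
(4,0): OLD=285657715411/2147483648 → NEW=255, ERR=-261950614829/2147483648
(4,1): OLD=1618111564243/68719476736 → NEW=0, ERR=1618111564243/68719476736
(4,2): OLD=220311794001085/1099511627776 → NEW=255, ERR=-60063671081795/1099511627776
(4,3): OLD=4044311724782035/17592186044416 → NEW=255, ERR=-441695716544045/17592186044416
(4,4): OLD=71683345047203397/281474976710656 → NEW=255, ERR=-92774014013883/281474976710656
(5,0): OLD=15718794453337/1099511627776 → NEW=0, ERR=15718794453337/1099511627776
(5,1): OLD=1651435239401419/8796093022208 → NEW=255, ERR=-591568481261621/8796093022208
(5,2): OLD=43422992235581603/281474976710656 → NEW=255, ERR=-28353126825635677/281474976710656
(5,3): OLD=153807240378295181/1125899906842624 → NEW=255, ERR=-133297235866573939/1125899906842624
(5,4): OLD=-332700709373244673/18014398509481984 → NEW=0, ERR=-332700709373244673/18014398509481984
(6,0): OLD=15461069960277321/140737488355328 → NEW=0, ERR=15461069960277321/140737488355328
(6,1): OLD=729819396332856263/4503599627370496 → NEW=255, ERR=-418598508646620217/4503599627370496
Target (6,1): original=153, with diffused error = 729819396332856263/4503599627370496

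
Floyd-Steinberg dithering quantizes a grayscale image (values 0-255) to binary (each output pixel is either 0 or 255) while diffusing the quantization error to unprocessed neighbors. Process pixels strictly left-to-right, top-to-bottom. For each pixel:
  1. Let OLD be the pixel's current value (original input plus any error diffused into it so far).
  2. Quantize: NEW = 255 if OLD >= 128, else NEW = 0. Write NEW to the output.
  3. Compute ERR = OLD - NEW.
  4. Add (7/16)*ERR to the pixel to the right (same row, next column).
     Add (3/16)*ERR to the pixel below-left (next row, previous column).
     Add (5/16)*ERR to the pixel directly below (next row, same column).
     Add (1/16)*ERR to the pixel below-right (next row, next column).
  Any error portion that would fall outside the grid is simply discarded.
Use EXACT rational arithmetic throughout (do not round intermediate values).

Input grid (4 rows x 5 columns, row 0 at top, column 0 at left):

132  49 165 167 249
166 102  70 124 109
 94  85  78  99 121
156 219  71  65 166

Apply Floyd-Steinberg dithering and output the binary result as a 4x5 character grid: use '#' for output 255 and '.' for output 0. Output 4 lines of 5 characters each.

Answer: #.#.#
.#.#.
...#.
##..#

Derivation:
(0,0): OLD=132 → NEW=255, ERR=-123
(0,1): OLD=-77/16 → NEW=0, ERR=-77/16
(0,2): OLD=41701/256 → NEW=255, ERR=-23579/256
(0,3): OLD=518979/4096 → NEW=0, ERR=518979/4096
(0,4): OLD=19951317/65536 → NEW=255, ERR=3239637/65536
(1,0): OLD=32425/256 → NEW=0, ERR=32425/256
(1,1): OLD=268191/2048 → NEW=255, ERR=-254049/2048
(1,2): OLD=681739/65536 → NEW=0, ERR=681739/65536
(1,3): OLD=44999151/262144 → NEW=255, ERR=-21847569/262144
(1,4): OLD=402253549/4194304 → NEW=0, ERR=402253549/4194304
(2,0): OLD=3615045/32768 → NEW=0, ERR=3615045/32768
(2,1): OLD=109437767/1048576 → NEW=0, ERR=109437767/1048576
(2,2): OLD=1736982421/16777216 → NEW=0, ERR=1736982421/16777216
(2,3): OLD=36744332783/268435456 → NEW=255, ERR=-31706708497/268435456
(2,4): OLD=404093308361/4294967296 → NEW=0, ERR=404093308361/4294967296
(3,0): OLD=3523966197/16777216 → NEW=255, ERR=-754223883/16777216
(3,1): OLD=34662334673/134217728 → NEW=255, ERR=436814033/134217728
(3,2): OLD=382912611019/4294967296 → NEW=0, ERR=382912611019/4294967296
(3,3): OLD=783445626259/8589934592 → NEW=0, ERR=783445626259/8589934592
(3,4): OLD=31325304071871/137438953472 → NEW=255, ERR=-3721629063489/137438953472
Row 0: #.#.#
Row 1: .#.#.
Row 2: ...#.
Row 3: ##..#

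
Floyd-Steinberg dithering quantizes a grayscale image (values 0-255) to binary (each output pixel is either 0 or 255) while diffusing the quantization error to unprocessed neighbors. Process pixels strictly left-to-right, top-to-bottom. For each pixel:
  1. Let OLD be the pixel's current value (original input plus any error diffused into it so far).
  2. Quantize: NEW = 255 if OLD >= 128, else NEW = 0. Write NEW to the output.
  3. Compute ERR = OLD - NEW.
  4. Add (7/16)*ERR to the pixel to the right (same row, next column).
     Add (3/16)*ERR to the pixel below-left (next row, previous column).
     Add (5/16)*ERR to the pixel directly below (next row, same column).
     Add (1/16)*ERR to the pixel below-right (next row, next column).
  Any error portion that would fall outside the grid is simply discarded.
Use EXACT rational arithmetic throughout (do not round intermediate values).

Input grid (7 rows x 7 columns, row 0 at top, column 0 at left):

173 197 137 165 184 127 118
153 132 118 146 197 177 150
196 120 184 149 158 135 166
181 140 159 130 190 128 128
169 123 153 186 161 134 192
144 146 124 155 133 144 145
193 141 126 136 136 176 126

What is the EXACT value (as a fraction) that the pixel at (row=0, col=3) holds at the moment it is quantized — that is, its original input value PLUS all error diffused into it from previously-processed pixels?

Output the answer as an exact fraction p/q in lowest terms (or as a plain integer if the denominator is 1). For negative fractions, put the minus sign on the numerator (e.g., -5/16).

Answer: 423873/2048

Derivation:
(0,0): OLD=173 → NEW=255, ERR=-82
(0,1): OLD=1289/8 → NEW=255, ERR=-751/8
(0,2): OLD=12279/128 → NEW=0, ERR=12279/128
(0,3): OLD=423873/2048 → NEW=255, ERR=-98367/2048
Target (0,3): original=165, with diffused error = 423873/2048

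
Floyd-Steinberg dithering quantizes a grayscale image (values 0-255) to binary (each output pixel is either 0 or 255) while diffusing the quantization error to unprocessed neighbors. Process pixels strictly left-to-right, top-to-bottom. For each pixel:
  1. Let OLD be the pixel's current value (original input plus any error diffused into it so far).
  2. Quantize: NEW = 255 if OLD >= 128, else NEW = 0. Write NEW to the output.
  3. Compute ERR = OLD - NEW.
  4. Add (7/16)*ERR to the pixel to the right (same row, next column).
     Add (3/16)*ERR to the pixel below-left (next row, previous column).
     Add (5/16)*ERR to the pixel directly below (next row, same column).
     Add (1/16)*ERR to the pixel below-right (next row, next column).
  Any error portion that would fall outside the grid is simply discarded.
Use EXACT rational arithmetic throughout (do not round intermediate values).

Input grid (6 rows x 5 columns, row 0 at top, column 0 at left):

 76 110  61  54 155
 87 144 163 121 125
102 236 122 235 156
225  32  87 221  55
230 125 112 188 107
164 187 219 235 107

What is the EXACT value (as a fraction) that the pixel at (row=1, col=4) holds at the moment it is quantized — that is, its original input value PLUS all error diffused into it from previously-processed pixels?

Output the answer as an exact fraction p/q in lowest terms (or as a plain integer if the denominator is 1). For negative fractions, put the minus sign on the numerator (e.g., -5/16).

(0,0): OLD=76 → NEW=0, ERR=76
(0,1): OLD=573/4 → NEW=255, ERR=-447/4
(0,2): OLD=775/64 → NEW=0, ERR=775/64
(0,3): OLD=60721/1024 → NEW=0, ERR=60721/1024
(0,4): OLD=2964567/16384 → NEW=255, ERR=-1213353/16384
(1,0): OLD=5747/64 → NEW=0, ERR=5747/64
(1,1): OLD=79557/512 → NEW=255, ERR=-51003/512
(1,2): OLD=2086281/16384 → NEW=0, ERR=2086281/16384
(1,3): OLD=11934853/65536 → NEW=255, ERR=-4776827/65536
(1,4): OLD=77253295/1048576 → NEW=0, ERR=77253295/1048576
Target (1,4): original=125, with diffused error = 77253295/1048576

Answer: 77253295/1048576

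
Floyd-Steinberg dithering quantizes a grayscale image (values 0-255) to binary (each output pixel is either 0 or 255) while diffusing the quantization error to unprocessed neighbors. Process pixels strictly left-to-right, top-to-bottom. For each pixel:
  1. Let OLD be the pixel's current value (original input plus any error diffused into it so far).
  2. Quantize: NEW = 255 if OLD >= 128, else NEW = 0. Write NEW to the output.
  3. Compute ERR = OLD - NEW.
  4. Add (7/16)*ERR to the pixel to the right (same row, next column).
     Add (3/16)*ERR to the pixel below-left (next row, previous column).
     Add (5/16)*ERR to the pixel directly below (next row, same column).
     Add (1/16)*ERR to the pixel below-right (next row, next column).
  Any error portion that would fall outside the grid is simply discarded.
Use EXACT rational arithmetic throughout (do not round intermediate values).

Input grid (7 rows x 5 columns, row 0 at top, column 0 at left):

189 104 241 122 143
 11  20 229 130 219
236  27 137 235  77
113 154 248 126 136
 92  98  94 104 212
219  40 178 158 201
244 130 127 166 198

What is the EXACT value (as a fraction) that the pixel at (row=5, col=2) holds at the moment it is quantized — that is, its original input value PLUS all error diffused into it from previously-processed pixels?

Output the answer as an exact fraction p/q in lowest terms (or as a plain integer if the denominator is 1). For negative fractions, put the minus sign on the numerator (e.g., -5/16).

(0,0): OLD=189 → NEW=255, ERR=-66
(0,1): OLD=601/8 → NEW=0, ERR=601/8
(0,2): OLD=35055/128 → NEW=255, ERR=2415/128
(0,3): OLD=266761/2048 → NEW=255, ERR=-255479/2048
(0,4): OLD=2897471/32768 → NEW=0, ERR=2897471/32768
(1,0): OLD=571/128 → NEW=0, ERR=571/128
(1,1): OLD=45917/1024 → NEW=0, ERR=45917/1024
(1,2): OLD=7727329/32768 → NEW=255, ERR=-628511/32768
(1,3): OLD=13157549/131072 → NEW=0, ERR=13157549/131072
(1,4): OLD=592977895/2097152 → NEW=255, ERR=58204135/2097152
(2,0): OLD=4027215/16384 → NEW=255, ERR=-150705/16384
(2,1): OLD=17653269/524288 → NEW=0, ERR=17653269/524288
(2,2): OLD=1403931391/8388608 → NEW=255, ERR=-735163649/8388608
(2,3): OLD=31142987021/134217728 → NEW=255, ERR=-3082533619/134217728
(2,4): OLD=175877158939/2147483648 → NEW=0, ERR=175877158939/2147483648
(3,0): OLD=976759711/8388608 → NEW=0, ERR=976759711/8388608
(3,1): OLD=13318228851/67108864 → NEW=255, ERR=-3794531469/67108864
(3,2): OLD=415911048225/2147483648 → NEW=255, ERR=-131697282015/2147483648
(3,3): OLD=437534119177/4294967296 → NEW=0, ERR=437534119177/4294967296
(3,4): OLD=14068718183917/68719476736 → NEW=255, ERR=-3454748383763/68719476736
(4,0): OLD=126471041841/1073741824 → NEW=0, ERR=126471041841/1073741824
(4,1): OLD=4385682550769/34359738368 → NEW=0, ERR=4385682550769/34359738368
(4,2): OLD=80399060547775/549755813888 → NEW=255, ERR=-59788671993665/549755813888
(4,3): OLD=659666341221105/8796093022208 → NEW=0, ERR=659666341221105/8796093022208
(4,4): OLD=33139042830343447/140737488355328 → NEW=255, ERR=-2749016700265193/140737488355328
(5,0): OLD=153788937588339/549755813888 → NEW=255, ERR=13601205046899/549755813888
(5,1): OLD=341646958859865/4398046511104 → NEW=0, ERR=341646958859865/4398046511104
(5,2): OLD=28152970348453473/140737488355328 → NEW=255, ERR=-7735089182155167/140737488355328
Target (5,2): original=178, with diffused error = 28152970348453473/140737488355328

Answer: 28152970348453473/140737488355328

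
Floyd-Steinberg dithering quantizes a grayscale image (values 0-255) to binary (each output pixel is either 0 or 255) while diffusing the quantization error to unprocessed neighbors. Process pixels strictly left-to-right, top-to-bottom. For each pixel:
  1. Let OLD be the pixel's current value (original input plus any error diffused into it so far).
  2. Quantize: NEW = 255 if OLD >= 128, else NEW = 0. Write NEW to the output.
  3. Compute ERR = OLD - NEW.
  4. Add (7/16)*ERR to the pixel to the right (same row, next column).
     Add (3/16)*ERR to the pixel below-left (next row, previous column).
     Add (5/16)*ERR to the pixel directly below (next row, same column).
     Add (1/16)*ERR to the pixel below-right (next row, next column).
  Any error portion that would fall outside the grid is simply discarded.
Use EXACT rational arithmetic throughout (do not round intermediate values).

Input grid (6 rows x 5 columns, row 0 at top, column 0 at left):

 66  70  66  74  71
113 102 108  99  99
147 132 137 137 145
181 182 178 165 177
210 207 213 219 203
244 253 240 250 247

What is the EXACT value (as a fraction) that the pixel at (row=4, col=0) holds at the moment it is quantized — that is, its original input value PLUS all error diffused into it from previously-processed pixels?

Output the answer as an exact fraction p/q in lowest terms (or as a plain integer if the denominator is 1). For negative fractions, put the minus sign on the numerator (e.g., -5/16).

(0,0): OLD=66 → NEW=0, ERR=66
(0,1): OLD=791/8 → NEW=0, ERR=791/8
(0,2): OLD=13985/128 → NEW=0, ERR=13985/128
(0,3): OLD=249447/2048 → NEW=0, ERR=249447/2048
(0,4): OLD=4072657/32768 → NEW=0, ERR=4072657/32768
(1,0): OLD=19477/128 → NEW=255, ERR=-13163/128
(1,1): OLD=115219/1024 → NEW=0, ERR=115219/1024
(1,2): OLD=7221647/32768 → NEW=255, ERR=-1134193/32768
(1,3): OLD=19929763/131072 → NEW=255, ERR=-13493597/131072
(1,4): OLD=210580617/2097152 → NEW=0, ERR=210580617/2097152
(2,0): OLD=2227585/16384 → NEW=255, ERR=-1950335/16384
(2,1): OLD=53564059/524288 → NEW=0, ERR=53564059/524288
(2,2): OLD=1330521233/8388608 → NEW=255, ERR=-808573807/8388608
(2,3): OLD=10646475043/134217728 → NEW=0, ERR=10646475043/134217728
(2,4): OLD=439478808373/2147483648 → NEW=255, ERR=-108129521867/2147483648
(3,0): OLD=1366976625/8388608 → NEW=255, ERR=-772118415/8388608
(3,1): OLD=9941814685/67108864 → NEW=255, ERR=-7170945635/67108864
(3,2): OLD=262824770127/2147483648 → NEW=0, ERR=262824770127/2147483648
(3,3): OLD=978683095607/4294967296 → NEW=255, ERR=-116533564873/4294967296
(3,4): OLD=10607004410867/68719476736 → NEW=255, ERR=-6916462156813/68719476736
(4,0): OLD=173088209535/1073741824 → NEW=255, ERR=-100715955585/1073741824
Target (4,0): original=210, with diffused error = 173088209535/1073741824

Answer: 173088209535/1073741824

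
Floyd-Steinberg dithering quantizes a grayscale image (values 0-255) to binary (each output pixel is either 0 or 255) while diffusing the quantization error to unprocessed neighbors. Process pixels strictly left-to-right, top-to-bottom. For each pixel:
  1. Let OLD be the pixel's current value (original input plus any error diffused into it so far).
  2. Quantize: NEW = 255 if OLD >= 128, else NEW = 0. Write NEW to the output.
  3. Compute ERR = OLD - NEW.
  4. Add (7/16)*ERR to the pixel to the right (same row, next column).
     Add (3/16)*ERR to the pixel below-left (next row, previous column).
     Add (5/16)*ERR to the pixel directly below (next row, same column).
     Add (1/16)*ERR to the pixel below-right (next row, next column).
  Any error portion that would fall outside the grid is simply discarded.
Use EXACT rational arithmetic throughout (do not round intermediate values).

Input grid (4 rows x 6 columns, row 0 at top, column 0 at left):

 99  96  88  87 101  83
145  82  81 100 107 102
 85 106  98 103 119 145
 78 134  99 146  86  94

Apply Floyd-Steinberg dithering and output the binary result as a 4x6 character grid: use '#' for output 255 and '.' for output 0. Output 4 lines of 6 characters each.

Answer: .#..#.
#..#..
.#..##
.#.#..

Derivation:
(0,0): OLD=99 → NEW=0, ERR=99
(0,1): OLD=2229/16 → NEW=255, ERR=-1851/16
(0,2): OLD=9571/256 → NEW=0, ERR=9571/256
(0,3): OLD=423349/4096 → NEW=0, ERR=423349/4096
(0,4): OLD=9582579/65536 → NEW=255, ERR=-7129101/65536
(0,5): OLD=37128101/1048576 → NEW=0, ERR=37128101/1048576
(1,0): OLD=39487/256 → NEW=255, ERR=-25793/256
(1,1): OLD=30649/2048 → NEW=0, ERR=30649/2048
(1,2): OLD=7299373/65536 → NEW=0, ERR=7299373/65536
(1,3): OLD=42721001/262144 → NEW=255, ERR=-24125719/262144
(1,4): OLD=769075547/16777216 → NEW=0, ERR=769075547/16777216
(1,5): OLD=33909143565/268435456 → NEW=0, ERR=33909143565/268435456
(2,0): OLD=1845507/32768 → NEW=0, ERR=1845507/32768
(2,1): OLD=157185105/1048576 → NEW=255, ERR=-110201775/1048576
(2,2): OLD=1182888243/16777216 → NEW=0, ERR=1182888243/16777216
(2,3): OLD=16192352859/134217728 → NEW=0, ERR=16192352859/134217728
(2,4): OLD=876342786449/4294967296 → NEW=255, ERR=-218873874031/4294967296
(2,5): OLD=11341821833735/68719476736 → NEW=255, ERR=-6181644733945/68719476736
(3,0): OLD=1273298643/16777216 → NEW=0, ERR=1273298643/16777216
(3,1): OLD=20280431959/134217728 → NEW=255, ERR=-13945088681/134217728
(3,2): OLD=98386010741/1073741824 → NEW=0, ERR=98386010741/1073741824
(3,3): OLD=15024826129759/68719476736 → NEW=255, ERR=-2498640437921/68719476736
(3,4): OLD=24651578731391/549755813888 → NEW=0, ERR=24651578731391/549755813888
(3,5): OLD=724112149973521/8796093022208 → NEW=0, ERR=724112149973521/8796093022208
Row 0: .#..#.
Row 1: #..#..
Row 2: .#..##
Row 3: .#.#..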